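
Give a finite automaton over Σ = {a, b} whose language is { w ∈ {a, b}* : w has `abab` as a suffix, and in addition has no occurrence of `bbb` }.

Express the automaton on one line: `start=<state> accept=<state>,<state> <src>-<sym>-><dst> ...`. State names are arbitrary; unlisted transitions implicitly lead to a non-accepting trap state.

Handle the two conditions separately and then intersect. One (5 states) tracks how much of the suffix `abab` has currently been matched; the other (4 states) tracks partial matches of the forbidden pattern `bbb`. Each combined state is a pair, one component from each; accept when both components accept. After merging equivalent states the machine shrinks.
With 8 states:
        a   b  
>  q0   q1  q2 
   q1   q1  q3 
   q2   q1  q4 
   q3   q5  q4 
   q4   q1  q6 
   q5   q1  q7 
   q6   q6  q6 
 * q7   q5  q4 
(> = start, * = accepting)

start=q0 accept=q7 q0-a->q1 q0-b->q2 q1-a->q1 q1-b->q3 q2-a->q1 q2-b->q4 q3-a->q5 q3-b->q4 q4-a->q1 q4-b->q6 q5-a->q1 q5-b->q7 q6-a->q6 q6-b->q6 q7-a->q5 q7-b->q4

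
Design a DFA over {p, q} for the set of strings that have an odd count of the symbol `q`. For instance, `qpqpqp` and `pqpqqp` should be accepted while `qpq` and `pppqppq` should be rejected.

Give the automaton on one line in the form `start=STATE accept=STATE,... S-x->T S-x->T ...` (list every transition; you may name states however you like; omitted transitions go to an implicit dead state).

start=S0 accept=S1 S0-p->S0 S0-q->S1 S1-p->S1 S1-q->S0

The only thing that matters is how many `q`s have appeared, reduced mod 2. Use one state per residue: S0 for 0, …, S1 for 1. Reading `q` moves to the next residue; anything else stays put. S1 is accepting.
        p   q  
>  S0   S0  S1 
 * S1   S1  S0 
(> = start, * = accepting)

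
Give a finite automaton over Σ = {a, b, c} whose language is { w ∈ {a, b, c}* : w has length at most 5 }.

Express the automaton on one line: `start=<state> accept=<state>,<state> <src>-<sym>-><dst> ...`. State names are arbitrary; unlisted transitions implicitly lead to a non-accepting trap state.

start=q0 accept=q0,q1,q2,q3,q4,q5 q0-a->q1 q0-b->q1 q0-c->q1 q1-a->q2 q1-b->q2 q1-c->q2 q2-a->q3 q2-b->q3 q2-c->q3 q3-a->q4 q3-b->q4 q3-c->q4 q4-a->q5 q4-b->q5 q4-c->q5 q5-a->q6 q5-b->q6 q5-c->q6 q6-a->q6 q6-b->q6 q6-c->q6

We only need to distinguish lengths 0, 1, …, 5, and '>5'. Chain q0 → q1 → q2 → q3 → q4 → q5 → q6 on every symbol, with q6 looping. Accepting states: {q0, q1, q2, q3, q4, q5}.
        a   b   c  
>* q0   q1  q1  q1 
 * q1   q2  q2  q2 
 * q2   q3  q3  q3 
 * q3   q4  q4  q4 
 * q4   q5  q5  q5 
 * q5   q6  q6  q6 
   q6   q6  q6  q6 
(> = start, * = accepting)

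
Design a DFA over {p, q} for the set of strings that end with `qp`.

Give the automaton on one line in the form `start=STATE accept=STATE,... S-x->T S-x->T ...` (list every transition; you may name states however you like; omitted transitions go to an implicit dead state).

start=A accept=C A-p->A A-q->B B-p->C B-q->B C-p->A C-q->B

Remember how much of `qp` the current input suffix matches. State A means no match yet; B means the last symbol is `q`; C means the last 2 symbols are `qp`. Only C accepts. On a mismatch, fall back to the longest proper suffix that is still a prefix of `qp`.
       p  q 
>  A   A  B 
   B   C  B 
 * C   A  B 
(> = start, * = accepting)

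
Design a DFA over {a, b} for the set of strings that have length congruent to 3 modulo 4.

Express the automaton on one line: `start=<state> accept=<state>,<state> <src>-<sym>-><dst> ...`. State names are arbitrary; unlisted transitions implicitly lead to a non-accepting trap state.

Only the length mod 4 matters, so use a 4-cycle: from any state, every input symbol moves to the next state, wrapping q3 back to q0. Mark q3 accepting.
        a   b  
>  q0   q1  q1 
   q1   q2  q2 
   q2   q3  q3 
 * q3   q0  q0 
(> = start, * = accepting)

start=q0 accept=q3 q0-a->q1 q0-b->q1 q1-a->q2 q1-b->q2 q2-a->q3 q2-b->q3 q3-a->q0 q3-b->q0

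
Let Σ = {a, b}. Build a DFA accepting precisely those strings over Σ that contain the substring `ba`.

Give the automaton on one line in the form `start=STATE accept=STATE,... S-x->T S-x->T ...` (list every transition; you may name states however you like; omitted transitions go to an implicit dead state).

start=S0 accept=S2 S0-a->S0 S0-b->S1 S1-a->S2 S1-b->S1 S2-a->S2 S2-b->S2

Track how much of `ba` has been matched so far: state S0 is no progress, S2 is the absorbing accept state reached once `ba` has occurred. Intermediate states record partial matches; on a mismatch, fall back to the longest reusable overlap.
With 3 states:
        a   b  
>  S0   S0  S1 
   S1   S2  S1 
 * S2   S2  S2 
(> = start, * = accepting)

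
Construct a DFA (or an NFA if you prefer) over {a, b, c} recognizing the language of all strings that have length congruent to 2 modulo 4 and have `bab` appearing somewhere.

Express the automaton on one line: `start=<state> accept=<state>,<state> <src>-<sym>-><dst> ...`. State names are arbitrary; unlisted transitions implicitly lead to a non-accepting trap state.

start=s0 accept=s15 s0-a->s1 s0-b->s2 s0-c->s1 s1-a->s3 s1-b->s4 s1-c->s3 s2-a->s5 s2-b->s4 s2-c->s3 s3-a->s6 s3-b->s7 s3-c->s6 s4-a->s8 s4-b->s7 s4-c->s6 s5-a->s6 s5-b->s9 s5-c->s6 s6-a->s0 s6-b->s10 s6-c->s0 s7-a->s11 s7-b->s10 s7-c->s0 s8-a->s0 s8-b->s12 s8-c->s0 s9-a->s12 s9-b->s12 s9-c->s12 s10-a->s13 s10-b->s2 s10-c->s1 s11-a->s1 s11-b->s14 s11-c->s1 s12-a->s14 s12-b->s14 s12-c->s14 s13-a->s3 s13-b->s15 s13-c->s3 s14-a->s15 s14-b->s15 s14-c->s15 s15-a->s9 s15-b->s9 s15-c->s9

Run two small machines in parallel and take their product. One (4 states) tracks the input length modulo 4; the other (4 states) tracks whether and how much of `bab` has been seen. Each combined state is a pair, one component from each; accept when both components accept.
A 16-state machine:
          a    b    c  
>  s0     s1   s2   s1 
   s1     s3   s4   s3 
   s2     s5   s4   s3 
   s3     s6   s7   s6 
   s4     s8   s7   s6 
   s5     s6   s9   s6 
   s6     s0  s10   s0 
   s7    s11  s10   s0 
   s8     s0  s12   s0 
   s9    s12  s12  s12 
   s10   s13   s2   s1 
   s11    s1  s14   s1 
   s12   s14  s14  s14 
   s13    s3  s15   s3 
   s14   s15  s15  s15 
 * s15    s9   s9   s9 
(> = start, * = accepting)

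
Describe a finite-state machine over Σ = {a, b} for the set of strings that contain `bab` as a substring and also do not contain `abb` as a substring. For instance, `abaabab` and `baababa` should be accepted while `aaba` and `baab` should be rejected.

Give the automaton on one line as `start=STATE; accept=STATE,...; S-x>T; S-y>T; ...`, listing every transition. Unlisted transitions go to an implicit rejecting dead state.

Handle the two conditions separately and then intersect. The first has 4 states tracking whether and how much of `bab` has been seen; the second has 4 states tracking partial matches of the forbidden pattern `abb`. A product state is a pair (one from each), accepting exactly when both do.
11 states suffice.
          a    b  
>  q0     q1   q2 
   q1     q1   q3 
   q2     q4   q2 
   q3     q4   q5 
   q4     q1   q6 
   q5     q7   q5 
 * q6     q8   q9 
   q7    q10   q9 
 * q8     q8   q6 
   q9     q9   q9 
   q10   q10   q5 
(> = start, * = accepting)

start=q0; accept=q6,q8; q0-a>q1; q0-b>q2; q1-a>q1; q1-b>q3; q2-a>q4; q2-b>q2; q3-a>q4; q3-b>q5; q4-a>q1; q4-b>q6; q5-a>q7; q5-b>q5; q6-a>q8; q6-b>q9; q7-a>q10; q7-b>q9; q8-a>q8; q8-b>q6; q9-a>q9; q9-b>q9; q10-a>q10; q10-b>q5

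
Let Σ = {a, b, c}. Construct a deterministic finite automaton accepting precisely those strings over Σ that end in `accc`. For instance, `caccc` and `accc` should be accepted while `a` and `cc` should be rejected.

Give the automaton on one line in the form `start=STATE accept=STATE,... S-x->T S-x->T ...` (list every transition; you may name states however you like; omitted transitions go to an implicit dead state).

Remember how much of `accc` the current input suffix matches. State q0 means no match yet; q1 means the last symbol is `a`; q2 means the last 2 symbols are `ac`; q3 means the last 3 symbols are `acc`; q4 means the last 4 symbols are `accc`. Only q4 accepts. On a mismatch, fall back to the longest proper suffix that is still a prefix of `accc`.
With 5 states:
        a   b   c  
>  q0   q1  q0  q0 
   q1   q1  q0  q2 
   q2   q1  q0  q3 
   q3   q1  q0  q4 
 * q4   q1  q0  q0 
(> = start, * = accepting)

start=q0 accept=q4 q0-a->q1 q0-b->q0 q0-c->q0 q1-a->q1 q1-b->q0 q1-c->q2 q2-a->q1 q2-b->q0 q2-c->q3 q3-a->q1 q3-b->q0 q3-c->q4 q4-a->q1 q4-b->q0 q4-c->q0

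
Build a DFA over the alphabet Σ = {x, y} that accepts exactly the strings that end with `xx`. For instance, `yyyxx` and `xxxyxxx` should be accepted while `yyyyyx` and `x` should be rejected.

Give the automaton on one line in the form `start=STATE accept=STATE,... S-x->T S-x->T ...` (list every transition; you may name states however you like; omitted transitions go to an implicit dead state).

start=q0 accept=q2 q0-x->q1 q0-y->q0 q1-x->q2 q1-y->q0 q2-x->q2 q2-y->q0

Remember how much of `xx` the current input suffix matches. State q0 means no match yet; q1 means the last symbol is `x`; q2 means the last 2 symbols are `xx`. Only q2 accepts. On a mismatch, fall back to the longest proper suffix that is still a prefix of `xx`.
        x   y  
>  q0   q1  q0 
   q1   q2  q0 
 * q2   q2  q0 
(> = start, * = accepting)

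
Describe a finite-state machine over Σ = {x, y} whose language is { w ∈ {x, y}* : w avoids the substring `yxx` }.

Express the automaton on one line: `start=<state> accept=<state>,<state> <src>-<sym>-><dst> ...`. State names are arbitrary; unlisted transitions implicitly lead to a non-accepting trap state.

start=q0 accept=q0,q1,q2 q0-x->q0 q0-y->q1 q1-x->q2 q1-y->q1 q2-x->q3 q2-y->q1 q3-x->q3 q3-y->q3

Track partial matches of the forbidden pattern `yxx`. State q3 is a dead state reached once `yxx` has occurred; every other state accepts. q0 means no part of `yxx` is currently matched.
A 4-state machine:
        x   y  
>* q0   q0  q1 
 * q1   q2  q1 
 * q2   q3  q1 
   q3   q3  q3 
(> = start, * = accepting)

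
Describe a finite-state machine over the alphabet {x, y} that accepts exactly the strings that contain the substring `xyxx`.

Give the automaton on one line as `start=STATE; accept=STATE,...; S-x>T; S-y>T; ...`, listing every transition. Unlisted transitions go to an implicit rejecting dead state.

start=q0; accept=q4; q0-x>q1; q0-y>q0; q1-x>q1; q1-y>q2; q2-x>q3; q2-y>q0; q3-x>q4; q3-y>q2; q4-x>q4; q4-y>q4

States q0..q3 record the length of the longest prefix of `xyxx` that matches the current input suffix. Reaching q4 means `xyxx` has been seen, and we stay there forever. Accept from q4.
        x   y  
>  q0   q1  q0 
   q1   q1  q2 
   q2   q3  q0 
   q3   q4  q2 
 * q4   q4  q4 
(> = start, * = accepting)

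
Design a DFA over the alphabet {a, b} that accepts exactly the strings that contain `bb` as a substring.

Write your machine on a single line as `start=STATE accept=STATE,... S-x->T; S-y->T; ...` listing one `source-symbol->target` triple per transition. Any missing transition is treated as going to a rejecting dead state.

start=q0; accept=q2; q0-a->q0; q0-b->q1; q1-a->q0; q1-b->q2; q2-a->q2; q2-b->q2

States q0..q1 record the length of the longest prefix of `bb` that matches the current input suffix. Reaching q2 means `bb` has been seen, and we stay there forever. Accept from q2.
A 3-state machine:
        a   b  
>  q0   q0  q1 
   q1   q0  q2 
 * q2   q2  q2 
(> = start, * = accepting)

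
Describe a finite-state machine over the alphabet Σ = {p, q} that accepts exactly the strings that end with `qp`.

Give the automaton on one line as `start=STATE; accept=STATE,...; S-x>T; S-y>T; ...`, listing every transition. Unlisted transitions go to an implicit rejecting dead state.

start=A; accept=C; A-p>A; A-q>B; B-p>C; B-q>B; C-p>A; C-q>B

Let each state record the length of the longest suffix of the input read so far that is also a prefix of `qp`. B means the last symbol is `q`; C means the last 2 symbols are `qp`. Accept only at C, where the string currently ends in `qp`.
With 3 states:
       p  q 
>  A   A  B 
   B   C  B 
 * C   A  B 
(> = start, * = accepting)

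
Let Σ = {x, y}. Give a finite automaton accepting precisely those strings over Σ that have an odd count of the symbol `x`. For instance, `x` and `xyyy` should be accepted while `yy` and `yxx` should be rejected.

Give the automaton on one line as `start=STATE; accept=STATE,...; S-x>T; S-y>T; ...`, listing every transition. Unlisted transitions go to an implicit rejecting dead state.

start=s0; accept=s1; s0-x>s1; s0-y>s0; s1-x>s0; s1-y>s1

Keep the running count of `x`s modulo 2: each `x` advances along the cycle s0 → s1 → s0 while other symbols loop. Accept at s1.
2 states suffice.
        x   y  
>  s0   s1  s0 
 * s1   s0  s1 
(> = start, * = accepting)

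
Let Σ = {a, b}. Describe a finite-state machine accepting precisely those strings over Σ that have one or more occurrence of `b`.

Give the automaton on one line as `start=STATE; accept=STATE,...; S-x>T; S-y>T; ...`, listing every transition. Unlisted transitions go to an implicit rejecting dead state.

Count `b`s, saturating at 2: state s0 means no `b` yet, s1 means one `b` seen, s2 means more than one. Each `b` increments (capped at s2); other symbols loop. Accept from {s1, s2}.
With 3 states:
        a   b  
>  s0   s0  s1 
 * s1   s1  s2 
 * s2   s2  s2 
(> = start, * = accepting)

start=s0; accept=s1,s2; s0-a>s0; s0-b>s1; s1-a>s1; s1-b>s2; s2-a>s2; s2-b>s2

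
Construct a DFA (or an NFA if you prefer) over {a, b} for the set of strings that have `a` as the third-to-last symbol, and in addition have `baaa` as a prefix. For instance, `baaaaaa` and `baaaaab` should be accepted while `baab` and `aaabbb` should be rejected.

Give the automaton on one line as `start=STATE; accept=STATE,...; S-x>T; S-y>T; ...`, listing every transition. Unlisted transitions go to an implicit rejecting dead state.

Handle the two conditions separately and then intersect. The first has 15 states tracking the last 3 symbols read; the second has 6 states tracking whether the input so far still matches the prefix `baaa`. A product state is a pair (one from each), accepting exactly when both do.
          a    b  
>  S0     S1   S2 
   S1     S3   S4 
   S2     S5   S6 
   S3     S7   S8 
   S4     S9  S10 
   S5    S11  S12 
   S6    S13  S14 
   S7     S7   S8 
   S8     S9  S10 
   S9    S15  S12 
   S10   S13  S14 
   S11   S16   S8 
   S12    S9  S10 
   S13   S15  S12 
   S14   S13  S14 
   S15    S7   S8 
 * S16   S16  S17 
 * S17   S18  S19 
 * S18   S20  S21 
 * S19   S22  S23 
   S20   S16  S17 
   S21   S18  S19 
   S22   S20  S21 
   S23   S22  S23 
(> = start, * = accepting)

start=S0; accept=S16,S17,S18,S19; S0-a>S1; S0-b>S2; S1-a>S3; S1-b>S4; S2-a>S5; S2-b>S6; S3-a>S7; S3-b>S8; S4-a>S9; S4-b>S10; S5-a>S11; S5-b>S12; S6-a>S13; S6-b>S14; S7-a>S7; S7-b>S8; S8-a>S9; S8-b>S10; S9-a>S15; S9-b>S12; S10-a>S13; S10-b>S14; S11-a>S16; S11-b>S8; S12-a>S9; S12-b>S10; S13-a>S15; S13-b>S12; S14-a>S13; S14-b>S14; S15-a>S7; S15-b>S8; S16-a>S16; S16-b>S17; S17-a>S18; S17-b>S19; S18-a>S20; S18-b>S21; S19-a>S22; S19-b>S23; S20-a>S16; S20-b>S17; S21-a>S18; S21-b>S19; S22-a>S20; S22-b>S21; S23-a>S22; S23-b>S23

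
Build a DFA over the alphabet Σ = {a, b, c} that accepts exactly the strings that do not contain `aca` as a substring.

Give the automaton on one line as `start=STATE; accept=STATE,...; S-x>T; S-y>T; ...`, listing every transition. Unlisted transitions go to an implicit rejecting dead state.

start=S0; accept=S0,S1,S2; S0-a>S1; S0-b>S0; S0-c>S0; S1-a>S1; S1-b>S0; S1-c>S2; S2-a>S3; S2-b>S0; S2-c>S0; S3-a>S3; S3-b>S3; S3-c>S3

Track partial matches of the forbidden pattern `aca`. State S3 is a dead state reached once `aca` has occurred; every other state accepts. S0 means no part of `aca` is currently matched.
With 4 states:
        a   b   c  
>* S0   S1  S0  S0 
 * S1   S1  S0  S2 
 * S2   S3  S0  S0 
   S3   S3  S3  S3 
(> = start, * = accepting)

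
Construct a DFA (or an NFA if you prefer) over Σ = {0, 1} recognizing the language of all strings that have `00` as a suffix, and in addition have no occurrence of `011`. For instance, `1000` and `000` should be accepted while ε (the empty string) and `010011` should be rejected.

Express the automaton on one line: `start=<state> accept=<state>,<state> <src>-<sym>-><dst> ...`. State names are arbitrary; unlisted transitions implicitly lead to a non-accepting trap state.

Run two small machines in parallel and take their product. One (3 states) tracks how much of the suffix `00` has currently been matched; the other (4 states) tracks partial matches of the forbidden pattern `011`. Each combined state is a pair, one component from each; accept when both components accept. Minimizing collapses redundant product states.
A 5-state machine:
        0   1  
>  S0   S1  S0 
   S1   S2  S3 
 * S2   S2  S3 
   S3   S1  S4 
   S4   S4  S4 
(> = start, * = accepting)

start=S0 accept=S2 S0-0->S1 S0-1->S0 S1-0->S2 S1-1->S3 S2-0->S2 S2-1->S3 S3-0->S1 S3-1->S4 S4-0->S4 S4-1->S4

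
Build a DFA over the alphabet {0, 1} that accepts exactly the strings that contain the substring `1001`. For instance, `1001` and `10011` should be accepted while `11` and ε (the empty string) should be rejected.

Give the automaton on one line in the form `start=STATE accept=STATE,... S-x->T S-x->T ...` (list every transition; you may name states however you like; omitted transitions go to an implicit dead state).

States q0..q3 record the length of the longest prefix of `1001` that matches the current input suffix. Reaching q4 means `1001` has been seen, and we stay there forever. Accept from q4.
With 5 states:
        0   1  
>  q0   q0  q1 
   q1   q2  q1 
   q2   q3  q1 
   q3   q0  q4 
 * q4   q4  q4 
(> = start, * = accepting)

start=q0 accept=q4 q0-0->q0 q0-1->q1 q1-0->q2 q1-1->q1 q2-0->q3 q2-1->q1 q3-0->q0 q3-1->q4 q4-0->q4 q4-1->q4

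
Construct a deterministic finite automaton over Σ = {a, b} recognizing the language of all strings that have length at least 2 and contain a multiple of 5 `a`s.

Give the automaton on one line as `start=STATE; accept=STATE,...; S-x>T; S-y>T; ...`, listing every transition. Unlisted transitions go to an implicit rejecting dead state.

start=q0; accept=q4; q0-a>q1; q0-b>q2; q1-a>q3; q1-b>q1; q2-a>q1; q2-b>q4; q3-a>q5; q3-b>q3; q4-a>q1; q4-b>q4; q5-a>q6; q5-b>q5; q6-a>q4; q6-b>q6

Run two small machines in parallel and take their product. One (4 states) tracks the input length, saturating at 3; the other (5 states) tracks the count of `a`s modulo 5. Each combined state is a pair, one component from each; accept when both components accept. Equivalent product states are then merged.
7 states suffice.
        a   b  
>  q0   q1  q2 
   q1   q3  q1 
   q2   q1  q4 
   q3   q5  q3 
 * q4   q1  q4 
   q5   q6  q5 
   q6   q4  q6 
(> = start, * = accepting)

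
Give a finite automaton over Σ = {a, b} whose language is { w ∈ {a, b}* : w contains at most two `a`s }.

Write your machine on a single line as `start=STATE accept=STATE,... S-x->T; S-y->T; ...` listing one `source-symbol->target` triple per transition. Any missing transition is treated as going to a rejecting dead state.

start=S0; accept=S0,S1,S2; S0-a->S1; S0-b->S0; S1-a->S2; S1-b->S1; S2-a->S3; S2-b->S2; S3-a->S3; S3-b->S3

Only the number of `a`s matters, and only up to 3. Make a chain S0 → S1 → S2 → S3 advanced by each `a` (with S3 absorbing); every other symbol self-loops. The accepting set is {S0, S1, S2}.
        a   b  
>* S0   S1  S0 
 * S1   S2  S1 
 * S2   S3  S2 
   S3   S3  S3 
(> = start, * = accepting)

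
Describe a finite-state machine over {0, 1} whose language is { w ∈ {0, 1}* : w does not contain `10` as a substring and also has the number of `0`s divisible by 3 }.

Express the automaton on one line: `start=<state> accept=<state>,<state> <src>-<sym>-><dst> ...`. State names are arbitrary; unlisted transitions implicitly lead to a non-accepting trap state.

start=q0 accept=q0,q2 q0-0->q1 q0-1->q2 q1-0->q3 q1-1->q4 q2-0->q4 q2-1->q2 q3-0->q0 q3-1->q4 q4-0->q4 q4-1->q4

Build one automaton per condition and run them in lockstep. One (3 states) tracks partial matches of the forbidden pattern `10`; the other (3 states) tracks the count of `0`s modulo 3. Each combined state is a pair, one component from each; accept when both components accept. Minimizing collapses redundant product states.
With 5 states:
        0   1  
>* q0   q1  q2 
   q1   q3  q4 
 * q2   q4  q2 
   q3   q0  q4 
   q4   q4  q4 
(> = start, * = accepting)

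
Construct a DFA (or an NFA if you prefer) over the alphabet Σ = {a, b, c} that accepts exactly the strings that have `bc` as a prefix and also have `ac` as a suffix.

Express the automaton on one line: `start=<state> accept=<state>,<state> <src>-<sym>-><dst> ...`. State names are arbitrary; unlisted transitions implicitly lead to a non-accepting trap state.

Build one automaton per condition and run them in lockstep. The first has 4 states tracking whether the input so far still matches the prefix `bc`; the second has 3 states tracking how much of the suffix `ac` has currently been matched. A product state is a pair (one from each), accepting exactly when both do.
With 8 states:
        a   b   c  
>  q0   q1  q2  q3 
   q1   q1  q3  q4 
   q2   q1  q3  q5 
   q3   q1  q3  q3 
   q4   q1  q3  q3 
   q5   q6  q5  q5 
   q6   q6  q5  q7 
 * q7   q6  q5  q5 
(> = start, * = accepting)

start=q0 accept=q7 q0-a->q1 q0-b->q2 q0-c->q3 q1-a->q1 q1-b->q3 q1-c->q4 q2-a->q1 q2-b->q3 q2-c->q5 q3-a->q1 q3-b->q3 q3-c->q3 q4-a->q1 q4-b->q3 q4-c->q3 q5-a->q6 q5-b->q5 q5-c->q5 q6-a->q6 q6-b->q5 q6-c->q7 q7-a->q6 q7-b->q5 q7-c->q5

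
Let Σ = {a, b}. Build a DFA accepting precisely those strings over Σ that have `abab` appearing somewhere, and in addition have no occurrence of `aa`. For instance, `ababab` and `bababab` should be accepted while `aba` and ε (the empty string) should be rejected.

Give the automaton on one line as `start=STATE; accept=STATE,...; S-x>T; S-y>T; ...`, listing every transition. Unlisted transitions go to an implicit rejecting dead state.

start=s0; accept=s8,s10; s0-a>s1; s0-b>s0; s1-a>s2; s1-b>s3; s2-a>s2; s2-b>s4; s3-a>s5; s3-b>s0; s4-a>s6; s4-b>s7; s5-a>s2; s5-b>s8; s6-a>s2; s6-b>s9; s7-a>s2; s7-b>s7; s8-a>s10; s8-b>s8; s9-a>s9; s9-b>s9; s10-a>s9; s10-b>s8

Handle the two conditions separately and then intersect. The first has 5 states tracking whether and how much of `abab` has been seen; the second has 3 states tracking partial matches of the forbidden pattern `aa`. A product state is a pair (one from each), accepting exactly when both do.
11 states suffice.
          a    b  
>  s0     s1   s0 
   s1     s2   s3 
   s2     s2   s4 
   s3     s5   s0 
   s4     s6   s7 
   s5     s2   s8 
   s6     s2   s9 
   s7     s2   s7 
 * s8    s10   s8 
   s9     s9   s9 
 * s10    s9   s8 
(> = start, * = accepting)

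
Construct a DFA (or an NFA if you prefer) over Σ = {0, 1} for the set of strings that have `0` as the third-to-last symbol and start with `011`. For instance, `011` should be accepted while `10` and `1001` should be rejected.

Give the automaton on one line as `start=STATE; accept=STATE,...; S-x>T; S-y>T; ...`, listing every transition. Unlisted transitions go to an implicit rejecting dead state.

Build one automaton per condition and run them in lockstep. The first has 15 states tracking the last 3 symbols read; the second has 5 states tracking whether the input so far still matches the prefix `011`. A product state is a pair (one from each), accepting exactly when both do. Equivalent product states are then merged.
       0  1 
>  A   B  C 
   B   C  D 
   C   C  C 
   D   C  E 
 * E   F  G 
   F   H  I 
   G   F  G 
   H   J  K 
   I   L  E 
 * J   J  K 
 * K   L  E 
 * L   H  I 
(> = start, * = accepting)

start=A; accept=E,J,K,L; A-0>B; A-1>C; B-0>C; B-1>D; C-0>C; C-1>C; D-0>C; D-1>E; E-0>F; E-1>G; F-0>H; F-1>I; G-0>F; G-1>G; H-0>J; H-1>K; I-0>L; I-1>E; J-0>J; J-1>K; K-0>L; K-1>E; L-0>H; L-1>I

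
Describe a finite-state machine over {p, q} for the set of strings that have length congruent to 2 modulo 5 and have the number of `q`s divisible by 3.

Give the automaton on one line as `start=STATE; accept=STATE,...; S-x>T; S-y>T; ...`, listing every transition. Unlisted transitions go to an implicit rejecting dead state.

start=s0; accept=s3; s0-p>s1; s0-q>s2; s1-p>s3; s1-q>s4; s2-p>s4; s2-q>s5; s3-p>s6; s3-q>s7; s4-p>s7; s4-q>s8; s5-p>s8; s5-q>s6; s6-p>s9; s6-q>s10; s7-p>s10; s7-q>s11; s8-p>s11; s8-q>s9; s9-p>s0; s9-q>s12; s10-p>s12; s10-q>s13; s11-p>s13; s11-q>s0; s12-p>s2; s12-q>s14; s13-p>s14; s13-q>s1; s14-p>s5; s14-q>s3

Run two small machines in parallel and take their product. One (5 states) tracks the input length modulo 5; the other (3 states) tracks the count of `q`s modulo 3. Each combined state is a pair, one component from each; accept when both components accept.
          p    q  
>  s0     s1   s2 
   s1     s3   s4 
   s2     s4   s5 
 * s3     s6   s7 
   s4     s7   s8 
   s5     s8   s6 
   s6     s9  s10 
   s7    s10  s11 
   s8    s11   s9 
   s9     s0  s12 
   s10   s12  s13 
   s11   s13   s0 
   s12    s2  s14 
   s13   s14   s1 
   s14    s5   s3 
(> = start, * = accepting)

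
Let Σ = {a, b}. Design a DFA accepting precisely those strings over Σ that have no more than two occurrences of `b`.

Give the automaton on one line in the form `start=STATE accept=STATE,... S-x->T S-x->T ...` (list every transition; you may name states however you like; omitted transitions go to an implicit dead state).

start=q0 accept=q0,q1,q2 q0-a->q0 q0-b->q1 q1-a->q1 q1-b->q2 q2-a->q2 q2-b->q3 q3-a->q3 q3-b->q3

Only the number of `b`s matters, and only up to 3. Make a chain q0 → q1 → q2 → q3 advanced by each `b` (with q3 absorbing); every other symbol self-loops. The accepting set is {q0, q1, q2}.
4 states suffice.
        a   b  
>* q0   q0  q1 
 * q1   q1  q2 
 * q2   q2  q3 
   q3   q3  q3 
(> = start, * = accepting)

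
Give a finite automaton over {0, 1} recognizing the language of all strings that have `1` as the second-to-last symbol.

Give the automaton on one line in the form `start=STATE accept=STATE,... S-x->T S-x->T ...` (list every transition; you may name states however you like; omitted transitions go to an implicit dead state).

A DFA must remember the last 2 symbols (since which symbol is second-to-last isn't known until the input ends). Use one state per possible window of the last ≤2 symbols; accept from those whose window starts with `1`.
        0   1  
>  S0   S1  S2 
   S1   S3  S4 
   S2   S5  S6 
   S3   S3  S4 
   S4   S5  S6 
 * S5   S3  S4 
 * S6   S5  S6 
(> = start, * = accepting)

start=S0 accept=S5,S6 S0-0->S1 S0-1->S2 S1-0->S3 S1-1->S4 S2-0->S5 S2-1->S6 S3-0->S3 S3-1->S4 S4-0->S5 S4-1->S6 S5-0->S3 S5-1->S4 S6-0->S5 S6-1->S6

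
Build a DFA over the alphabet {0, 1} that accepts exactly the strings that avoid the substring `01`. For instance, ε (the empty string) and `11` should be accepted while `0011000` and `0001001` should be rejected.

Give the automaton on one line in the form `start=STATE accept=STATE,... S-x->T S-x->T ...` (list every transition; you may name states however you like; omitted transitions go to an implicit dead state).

start=A accept=A,B A-0->B A-1->A B-0->B B-1->C C-0->C C-1->C

This is the complement of 'contains `01`'. Use the same substring-matching states — A through C holding how much of `01` has just been matched — but flip the accepting set: everything except the trap C accepts.
A 3-state machine:
       0  1 
>* A   B  A 
 * B   B  C 
   C   C  C 
(> = start, * = accepting)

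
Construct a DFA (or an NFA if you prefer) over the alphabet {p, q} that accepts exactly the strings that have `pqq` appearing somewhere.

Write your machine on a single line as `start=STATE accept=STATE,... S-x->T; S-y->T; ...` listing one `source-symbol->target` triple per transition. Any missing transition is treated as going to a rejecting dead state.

start=S0; accept=S3; S0-p->S1; S0-q->S0; S1-p->S1; S1-q->S2; S2-p->S1; S2-q->S3; S3-p->S3; S3-q->S3

States S0..S2 record the length of the longest prefix of `pqq` that matches the current input suffix. Reaching S3 means `pqq` has been seen, and we stay there forever. Accept from S3.
With 4 states:
        p   q  
>  S0   S1  S0 
   S1   S1  S2 
   S2   S1  S3 
 * S3   S3  S3 
(> = start, * = accepting)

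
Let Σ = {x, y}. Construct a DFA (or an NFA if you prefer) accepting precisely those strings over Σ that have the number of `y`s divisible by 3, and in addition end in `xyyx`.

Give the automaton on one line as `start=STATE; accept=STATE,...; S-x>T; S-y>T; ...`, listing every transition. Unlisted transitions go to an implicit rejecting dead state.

start=A; accept=G; A-x>A; A-y>B; B-x>C; B-y>D; C-x>C; C-y>E; D-x>D; D-y>A; E-x>D; E-y>F; F-x>G; F-y>B; G-x>A; G-y>B

Handle the two conditions separately and then intersect. One (3 states) tracks the count of `y`s modulo 3; the other (5 states) tracks how much of the suffix `xyyx` has currently been matched. Each combined state is a pair, one component from each; accept when both components accept. Minimizing collapses redundant product states.
A 7-state machine:
       x  y 
>  A   A  B 
   B   C  D 
   C   C  E 
   D   D  A 
   E   D  F 
   F   G  B 
 * G   A  B 
(> = start, * = accepting)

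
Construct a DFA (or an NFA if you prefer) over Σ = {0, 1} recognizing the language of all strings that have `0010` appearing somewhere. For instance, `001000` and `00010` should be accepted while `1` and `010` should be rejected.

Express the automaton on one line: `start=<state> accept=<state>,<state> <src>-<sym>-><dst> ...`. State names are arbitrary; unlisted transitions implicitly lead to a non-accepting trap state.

Track how much of `0010` has been matched so far: state S0 is no progress, S4 is the absorbing accept state reached once `0010` has occurred. Intermediate states record partial matches; on a mismatch, fall back to the longest reusable overlap.
5 states suffice.
        0   1  
>  S0   S1  S0 
   S1   S2  S0 
   S2   S2  S3 
   S3   S4  S0 
 * S4   S4  S4 
(> = start, * = accepting)

start=S0 accept=S4 S0-0->S1 S0-1->S0 S1-0->S2 S1-1->S0 S2-0->S2 S2-1->S3 S3-0->S4 S3-1->S0 S4-0->S4 S4-1->S4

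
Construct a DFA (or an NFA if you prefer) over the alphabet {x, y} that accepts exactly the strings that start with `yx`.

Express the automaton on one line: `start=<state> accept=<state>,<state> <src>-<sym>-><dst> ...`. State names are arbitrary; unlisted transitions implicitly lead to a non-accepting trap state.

Check the first 2 symbols one by one: q0 through q1 record how many have matched `yx` so far; any wrong symbol goes to the dead state q3. After all 2 match we enter the accepting sink q2.
A 4-state machine:
        x   y  
>  q0   q3  q1 
   q1   q2  q3 
 * q2   q2  q2 
   q3   q3  q3 
(> = start, * = accepting)

start=q0 accept=q2 q0-x->q3 q0-y->q1 q1-x->q2 q1-y->q3 q2-x->q2 q2-y->q2 q3-x->q3 q3-y->q3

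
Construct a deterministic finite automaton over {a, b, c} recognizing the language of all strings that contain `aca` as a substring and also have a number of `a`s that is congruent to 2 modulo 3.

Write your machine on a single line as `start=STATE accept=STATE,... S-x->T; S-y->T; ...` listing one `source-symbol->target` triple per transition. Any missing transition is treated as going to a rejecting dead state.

start=S0; accept=S8; S0-a->S1; S0-b->S0; S0-c->S0; S1-a->S2; S1-b->S3; S1-c->S4; S2-a->S5; S2-b->S6; S2-c->S7; S3-a->S2; S3-b->S3; S3-c->S3; S4-a->S8; S4-b->S3; S4-c->S3; S5-a->S1; S5-b->S0; S5-c->S9; S6-a->S5; S6-b->S6; S6-c->S6; S7-a->S10; S7-b->S6; S7-c->S6; S8-a->S10; S8-b->S8; S8-c->S8; S9-a->S11; S9-b->S0; S9-c->S0; S10-a->S11; S10-b->S10; S10-c->S10; S11-a->S8; S11-b->S11; S11-c->S11

Handle the two conditions separately and then intersect. The first has 4 states tracking whether and how much of `aca` has been seen; the second has 3 states tracking the count of `a`s modulo 3. A product state is a pair (one from each), accepting exactly when both do.
A 12-state machine:
          a    b    c  
>  S0     S1   S0   S0 
   S1     S2   S3   S4 
   S2     S5   S6   S7 
   S3     S2   S3   S3 
   S4     S8   S3   S3 
   S5     S1   S0   S9 
   S6     S5   S6   S6 
   S7    S10   S6   S6 
 * S8    S10   S8   S8 
   S9    S11   S0   S0 
   S10   S11  S10  S10 
   S11    S8  S11  S11 
(> = start, * = accepting)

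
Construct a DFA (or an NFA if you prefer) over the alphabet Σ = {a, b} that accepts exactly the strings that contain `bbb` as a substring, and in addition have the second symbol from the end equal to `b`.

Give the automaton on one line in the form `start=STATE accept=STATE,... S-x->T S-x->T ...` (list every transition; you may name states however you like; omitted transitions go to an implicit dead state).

start=q0 accept=q7,q8 q0-a->q1 q0-b->q2 q1-a->q3 q1-b->q4 q2-a->q5 q2-b->q6 q3-a->q3 q3-b->q4 q4-a->q5 q4-b->q6 q5-a->q3 q5-b->q4 q6-a->q5 q6-b->q7 q7-a->q8 q7-b->q7 q8-a->q9 q8-b->q10 q9-a->q9 q9-b->q10 q10-a->q8 q10-b->q7

Handle the two conditions separately and then intersect. The first has 4 states tracking whether and how much of `bbb` has been seen; the second has 7 states tracking the last 2 symbols read. A product state is a pair (one from each), accepting exactly when both do.
With 11 states:
          a    b  
>  q0     q1   q2 
   q1     q3   q4 
   q2     q5   q6 
   q3     q3   q4 
   q4     q5   q6 
   q5     q3   q4 
   q6     q5   q7 
 * q7     q8   q7 
 * q8     q9  q10 
   q9     q9  q10 
   q10    q8   q7 
(> = start, * = accepting)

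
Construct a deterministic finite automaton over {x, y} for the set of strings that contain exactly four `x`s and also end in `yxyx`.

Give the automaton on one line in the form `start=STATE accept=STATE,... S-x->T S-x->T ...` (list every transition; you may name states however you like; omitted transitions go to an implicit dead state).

start=q0 accept=q7 q0-x->q1 q0-y->q0 q1-x->q2 q1-y->q1 q2-x->q3 q2-y->q4 q3-x->q3 q3-y->q3 q4-x->q5 q4-y->q4 q5-x->q3 q5-y->q6 q6-x->q7 q6-y->q3 q7-x->q3 q7-y->q3

Run two small machines in parallel and take their product. The first has 6 states tracking the count of `x`s, saturating at 5; the second has 5 states tracking how much of the suffix `yxyx` has currently been matched. A product state is a pair (one from each), accepting exactly when both do. Minimizing collapses redundant product states.
With 8 states:
        x   y  
>  q0   q1  q0 
   q1   q2  q1 
   q2   q3  q4 
   q3   q3  q3 
   q4   q5  q4 
   q5   q3  q6 
   q6   q7  q3 
 * q7   q3  q3 
(> = start, * = accepting)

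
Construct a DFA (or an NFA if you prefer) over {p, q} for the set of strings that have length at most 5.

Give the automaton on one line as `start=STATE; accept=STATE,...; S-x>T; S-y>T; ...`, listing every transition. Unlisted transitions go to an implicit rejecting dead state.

We only need to distinguish lengths 0, 1, …, 5, and '>5'. Chain A → B → C → D → E → F → G on every symbol, with G looping. Accepting states: {A, B, C, D, E, F}.
With 7 states:
       p  q 
>* A   B  B 
 * B   C  C 
 * C   D  D 
 * D   E  E 
 * E   F  F 
 * F   G  G 
   G   G  G 
(> = start, * = accepting)

start=A; accept=A,B,C,D,E,F; A-p>B; A-q>B; B-p>C; B-q>C; C-p>D; C-q>D; D-p>E; D-q>E; E-p>F; E-q>F; F-p>G; F-q>G; G-p>G; G-q>G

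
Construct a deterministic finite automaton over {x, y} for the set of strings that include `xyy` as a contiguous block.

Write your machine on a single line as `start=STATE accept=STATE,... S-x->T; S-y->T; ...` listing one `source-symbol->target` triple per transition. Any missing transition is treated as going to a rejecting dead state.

Track how much of `xyy` has been matched so far: state A is no progress, D is the absorbing accept state reached once `xyy` has occurred. Intermediate states record partial matches; on a mismatch, fall back to the longest reusable overlap.
A 4-state machine:
       x  y 
>  A   B  A 
   B   B  C 
   C   B  D 
 * D   D  D 
(> = start, * = accepting)

start=A; accept=D; A-x->B; A-y->A; B-x->B; B-y->C; C-x->B; C-y->D; D-x->D; D-y->D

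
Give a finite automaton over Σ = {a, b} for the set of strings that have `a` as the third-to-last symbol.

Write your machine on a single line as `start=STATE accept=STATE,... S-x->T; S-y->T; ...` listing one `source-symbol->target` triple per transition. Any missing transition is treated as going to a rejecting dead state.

start=s0; accept=s7,s8,s9,s10; s0-a->s1; s0-b->s2; s1-a->s3; s1-b->s4; s2-a->s5; s2-b->s6; s3-a->s7; s3-b->s8; s4-a->s9; s4-b->s10; s5-a->s11; s5-b->s12; s6-a->s13; s6-b->s14; s7-a->s7; s7-b->s8; s8-a->s9; s8-b->s10; s9-a->s11; s9-b->s12; s10-a->s13; s10-b->s14; s11-a->s7; s11-b->s8; s12-a->s9; s12-b->s10; s13-a->s11; s13-b->s12; s14-a->s13; s14-b->s14

A DFA must remember the last 3 symbols (since which symbol is third-to-last isn't known until the input ends). Use one state per possible window of the last ≤3 symbols; accept from those whose window starts with `a`.
A 15-state machine:
          a    b  
>  s0     s1   s2 
   s1     s3   s4 
   s2     s5   s6 
   s3     s7   s8 
   s4     s9  s10 
   s5    s11  s12 
   s6    s13  s14 
 * s7     s7   s8 
 * s8     s9  s10 
 * s9    s11  s12 
 * s10   s13  s14 
   s11    s7   s8 
   s12    s9  s10 
   s13   s11  s12 
   s14   s13  s14 
(> = start, * = accepting)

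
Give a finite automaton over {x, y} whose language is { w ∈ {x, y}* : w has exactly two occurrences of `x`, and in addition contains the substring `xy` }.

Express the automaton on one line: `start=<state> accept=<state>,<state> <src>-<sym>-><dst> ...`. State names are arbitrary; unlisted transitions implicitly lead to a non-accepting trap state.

start=q0 accept=q5 q0-x->q1 q0-y->q0 q1-x->q2 q1-y->q3 q2-x->q4 q2-y->q5 q3-x->q5 q3-y->q3 q4-x->q4 q4-y->q4 q5-x->q4 q5-y->q5

Handle the two conditions separately and then intersect. The first has 4 states tracking the count of `x`s, saturating at 3; the second has 3 states tracking whether and how much of `xy` has been seen. A product state is a pair (one from each), accepting exactly when both do. After merging equivalent states the machine shrinks.
A 6-state machine:
        x   y  
>  q0   q1  q0 
   q1   q2  q3 
   q2   q4  q5 
   q3   q5  q3 
   q4   q4  q4 
 * q5   q4  q5 
(> = start, * = accepting)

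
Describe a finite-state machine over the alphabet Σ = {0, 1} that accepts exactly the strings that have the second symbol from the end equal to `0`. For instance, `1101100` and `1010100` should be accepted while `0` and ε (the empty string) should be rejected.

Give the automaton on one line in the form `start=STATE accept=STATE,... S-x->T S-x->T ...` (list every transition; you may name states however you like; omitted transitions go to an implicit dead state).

start=S0 accept=S3,S4 S0-0->S1 S0-1->S2 S1-0->S3 S1-1->S4 S2-0->S5 S2-1->S6 S3-0->S3 S3-1->S4 S4-0->S5 S4-1->S6 S5-0->S3 S5-1->S4 S6-0->S5 S6-1->S6

A DFA must remember the last 2 symbols (since which symbol is second-to-last isn't known until the input ends). Use one state per possible window of the last ≤2 symbols; accept from those whose window starts with `0`.
        0   1  
>  S0   S1  S2 
   S1   S3  S4 
   S2   S5  S6 
 * S3   S3  S4 
 * S4   S5  S6 
   S5   S3  S4 
   S6   S5  S6 
(> = start, * = accepting)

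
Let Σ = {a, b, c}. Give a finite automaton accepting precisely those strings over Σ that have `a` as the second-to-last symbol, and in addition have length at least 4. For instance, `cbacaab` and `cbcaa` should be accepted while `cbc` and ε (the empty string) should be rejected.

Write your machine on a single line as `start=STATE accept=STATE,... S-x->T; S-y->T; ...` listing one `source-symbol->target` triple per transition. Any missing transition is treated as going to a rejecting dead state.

Handle the two conditions separately and then intersect. One (13 states) tracks the last 2 symbols read; the other (6 states) tracks the input length, saturating at 5. Each combined state is a pair, one component from each; accept when both components accept. After merging equivalent states the machine shrinks.
With 6 states:
        a   b   c  
>  q0   q1  q1  q1 
   q1   q2  q2  q2 
   q2   q3  q2  q2 
   q3   q4  q5  q5 
 * q4   q4  q5  q5 
 * q5   q3  q2  q2 
(> = start, * = accepting)

start=q0; accept=q4,q5; q0-a->q1; q0-b->q1; q0-c->q1; q1-a->q2; q1-b->q2; q1-c->q2; q2-a->q3; q2-b->q2; q2-c->q2; q3-a->q4; q3-b->q5; q3-c->q5; q4-a->q4; q4-b->q5; q4-c->q5; q5-a->q3; q5-b->q2; q5-c->q2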